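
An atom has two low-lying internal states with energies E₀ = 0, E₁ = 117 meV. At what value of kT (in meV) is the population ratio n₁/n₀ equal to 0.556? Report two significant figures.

n₁/n₀ = exp[−(E₁−E₀)/kT] = 0.556.
⇒ (E₁−E₀)/kT = ln(1/0.556) = ln(1.799) = 0.5872.
kT = 117 meV / 0.5872 = 200 meV.

200 meV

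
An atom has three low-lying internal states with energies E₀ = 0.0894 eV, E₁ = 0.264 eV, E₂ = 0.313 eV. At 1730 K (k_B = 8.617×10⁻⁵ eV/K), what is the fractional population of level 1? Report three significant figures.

k_BT = 8.617×10⁻⁵ × 1730 K = 0.14907 eV.
Eᵢ/kT = 0.59972, 1.7710, 2.0997.
Z = Σ e^(−Eᵢ/kT) = e^(−0.59972) + e^(−1.7710) + e^(−2.0997) = 0.54897 + 0.17016 + 0.12249 = 0.84162.
P₁ = e^(−E₁/kT) / Z = 0.17016/0.84162 = 0.202.

0.202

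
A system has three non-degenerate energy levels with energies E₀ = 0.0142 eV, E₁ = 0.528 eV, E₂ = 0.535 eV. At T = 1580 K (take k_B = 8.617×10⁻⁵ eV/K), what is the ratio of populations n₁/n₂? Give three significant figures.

k_BT = 8.617×10⁻⁵ × 1580 K = 0.13615 eV.
n₁/n₂ = exp[−(E₁−E₂)/kT] = exp(−(-0.007 eV)/(0.13615 eV)) = exp(0.051414) = 1.05.

1.05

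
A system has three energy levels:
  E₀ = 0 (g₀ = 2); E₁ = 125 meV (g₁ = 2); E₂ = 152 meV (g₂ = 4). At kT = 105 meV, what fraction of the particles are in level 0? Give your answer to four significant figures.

Eᵢ/kT = 0, 1.19048, 1.44762.
Z = Σ gᵢe^(−Eᵢ/kT) = 2·e^(−0) + 2·e^(−1.19048) + 4·e^(−1.44762) = 2.00000 + 0.608151 + 0.940517 = 3.54867.
P₀ = g₀ e^(−E₀/kT) / Z = 2.00000/3.54867 = 0.5636.

0.5636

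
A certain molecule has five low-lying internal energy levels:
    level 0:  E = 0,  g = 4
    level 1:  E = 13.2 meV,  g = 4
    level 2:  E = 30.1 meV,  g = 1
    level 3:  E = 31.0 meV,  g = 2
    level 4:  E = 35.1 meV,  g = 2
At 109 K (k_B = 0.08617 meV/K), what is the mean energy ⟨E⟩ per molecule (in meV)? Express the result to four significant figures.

k_BT = 0.08617 × 109 K = 9.39253 meV.
Eᵢ/kT = 0, 1.40537, 3.20467, 3.30050, 3.73701.
Z = Σ gᵢe^(−Eᵢ/kT) = 4·e^(−0) + 4·e^(−1.40537) + 1·e^(−3.20467) + 2·e^(−3.30050) + 2·e^(−3.73701) = 4.00000 + 0.981105 + 0.0405723 + 0.0737295 + 0.0476505 = 5.14306.
⟨E⟩ = Σ Eᵢ gᵢe^(−Eᵢ/kT) / Z = (0·4.00000 + 13.2·0.981105 + 30.1·0.0405723 + 31.0·0.0737295 + 35.1·0.0476505) / 5.14306 = 3.525 meV.

3.525 meV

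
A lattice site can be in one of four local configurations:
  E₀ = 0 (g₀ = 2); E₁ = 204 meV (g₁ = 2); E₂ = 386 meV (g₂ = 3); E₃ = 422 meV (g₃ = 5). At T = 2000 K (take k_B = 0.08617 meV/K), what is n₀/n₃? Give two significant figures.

4.6

k_BT = 0.08617 × 2000 K = 172.3 meV.
n₀/n₃ = (g₀/g₃) exp[−(E₀−E₃)/kT] = (2/5) × exp(−(-422 meV)/(172.3 meV)) = (2/5) × exp(2.449) = 4.6.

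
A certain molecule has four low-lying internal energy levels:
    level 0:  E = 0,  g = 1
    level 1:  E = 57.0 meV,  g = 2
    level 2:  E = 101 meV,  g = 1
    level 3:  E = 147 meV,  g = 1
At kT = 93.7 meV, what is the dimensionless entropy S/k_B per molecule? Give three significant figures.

Eᵢ/kT = 0, 0.60832, 1.0779, 1.5688.
Z = Σ gᵢe^(−Eᵢ/kT) = 1·e^(−0) + 2·e^(−0.60832) + 1·e^(−1.0779) + 1·e^(−1.5688) = 1.0000 + 1.0885 + 0.34031 + 0.20829 = 2.6371.
⟨E⟩ = Σ EᵢPᵢ = 48.172 meV.
S/k_B = ln Z + ⟨E⟩/kT = ln(2.6371) + 48.172/93.7 = 0.96968 + 0.51411 = 1.48.

1.48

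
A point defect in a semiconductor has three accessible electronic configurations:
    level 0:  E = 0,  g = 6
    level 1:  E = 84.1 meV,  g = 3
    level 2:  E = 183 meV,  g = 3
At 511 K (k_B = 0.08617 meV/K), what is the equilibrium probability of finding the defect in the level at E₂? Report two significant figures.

k_BT = 0.08617 × 511 K = 44.03 meV.
Eᵢ/kT = 0, 1.910, 4.156.
Z = Σ gᵢe^(−Eᵢ/kT) = 6·e^(−0) + 3·e^(−1.910) + 3·e^(−4.156) = 6.000 + 0.4442 + 0.04701 = 6.491.
P₂ = g₂ e^(−E₂/kT) / Z = 0.04701/6.491 = 0.0072.

0.0072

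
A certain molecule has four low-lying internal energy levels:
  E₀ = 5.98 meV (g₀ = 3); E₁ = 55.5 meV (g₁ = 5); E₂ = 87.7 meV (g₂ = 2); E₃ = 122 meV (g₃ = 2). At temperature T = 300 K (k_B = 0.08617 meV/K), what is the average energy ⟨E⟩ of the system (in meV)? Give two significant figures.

k_BT = 0.08617 × 300 K = 25.85 meV.
Eᵢ/kT = 0.2313, 2.147, 3.393, 4.720.
Z = Σ gᵢe^(−Eᵢ/kT) = 3·e^(−0.2313) + 5·e^(−2.147) + 2·e^(−3.393) + 2·e^(−4.720) = 2.381 + 0.5842 + 0.06722 + 0.01783 = 3.050.
⟨E⟩ = Σ Eᵢ gᵢe^(−Eᵢ/kT) / Z = (5.98·2.381 + 55.5·0.5842 + 87.7·0.06722 + 122·0.01783) / 3.050 = 18 meV.

18 meV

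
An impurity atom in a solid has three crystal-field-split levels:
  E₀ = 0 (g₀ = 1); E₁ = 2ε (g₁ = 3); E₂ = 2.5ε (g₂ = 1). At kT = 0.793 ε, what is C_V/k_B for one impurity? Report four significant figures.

Eᵢ/kT = 0, 2.52207, 3.15259.
Z = Σ gᵢe^(−Eᵢ/kT) = 1·e^(−0) + 3·e^(−2.52207) + 1·e^(−3.15259) = 1.00000 + 0.240880 + 0.0427413 = 1.28362.
⟨E⟩ = 0.458557 ε, ⟨E²⟩ = 0.958736 ε².
C_V/k_B = (⟨E²⟩ − ⟨E⟩²)/(kT)² = (0.958736 − 0.210275)/0.628849 = 1.190.

1.190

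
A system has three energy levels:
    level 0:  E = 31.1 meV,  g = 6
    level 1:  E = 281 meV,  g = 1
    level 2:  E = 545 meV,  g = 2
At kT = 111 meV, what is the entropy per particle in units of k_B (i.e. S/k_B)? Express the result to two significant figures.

Eᵢ/kT = 0.2802, 2.532, 4.910.
Z = Σ gᵢe^(−Eᵢ/kT) = 6·e^(−0.2802) + 1·e^(−2.532) + 2·e^(−4.910) = 4.534 + 0.07950 + 0.01474 = 4.628.
⟨E⟩ = Σ EᵢPᵢ = 37.03 meV.
S/k_B = ln Z + ⟨E⟩/kT = ln(4.628) + 37.03/111 = 1.532 + 0.3336 = 1.9.

1.9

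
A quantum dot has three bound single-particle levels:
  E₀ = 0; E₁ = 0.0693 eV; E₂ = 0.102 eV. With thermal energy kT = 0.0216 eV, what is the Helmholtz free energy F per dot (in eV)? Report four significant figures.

Eᵢ/kT = 0, 3.20833, 4.72222.
Z = Σ e^(−Eᵢ/kT) = e^(−0) + e^(−3.20833) + e^(−4.72222) = 1.00000 + 0.0404241 + 0.00889541 = 1.04932.
F = −kT ln Z = −0.0216 × ln(1.04932) = −0.0216 × 0.0481423 = -0.001040 eV.

-0.001040 eV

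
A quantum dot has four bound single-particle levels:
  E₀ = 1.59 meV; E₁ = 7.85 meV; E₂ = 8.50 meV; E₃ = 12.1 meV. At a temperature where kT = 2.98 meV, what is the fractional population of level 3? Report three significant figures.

Eᵢ/kT = 0.53356, 2.6342, 2.8523, 4.0604.
Z = Σ e^(−Eᵢ/kT) = e^(−0.53356) + e^(−2.6342) + e^(−2.8523) + e^(−4.0604) = 0.58651 + 0.071776 + 0.057711 + 0.017242 = 0.73324.
P₃ = e^(−E₃/kT) / Z = 0.017242/0.73324 = 0.0235.

0.0235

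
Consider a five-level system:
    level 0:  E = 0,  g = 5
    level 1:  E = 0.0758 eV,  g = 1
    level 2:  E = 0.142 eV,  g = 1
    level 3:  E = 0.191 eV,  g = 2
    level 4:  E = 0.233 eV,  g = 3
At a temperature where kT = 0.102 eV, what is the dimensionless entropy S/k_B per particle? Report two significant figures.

Eᵢ/kT = 0, 0.7431, 1.392, 1.873, 2.284.
Z = Σ gᵢe^(−Eᵢ/kT) = 5·e^(−0) + 1·e^(−0.7431) + 1·e^(−1.392) + 2·e^(−1.873) + 3·e^(−2.284) = 5.000 + 0.4756 + 0.2486 + 0.3073 + 0.3056 = 6.337.
⟨E⟩ = Σ EᵢPᵢ = 0.03176 eV.
S/k_B = ln Z + ⟨E⟩/kT = ln(6.337) + 0.03176/0.102 = 1.846 + 0.3114 = 2.2.

2.2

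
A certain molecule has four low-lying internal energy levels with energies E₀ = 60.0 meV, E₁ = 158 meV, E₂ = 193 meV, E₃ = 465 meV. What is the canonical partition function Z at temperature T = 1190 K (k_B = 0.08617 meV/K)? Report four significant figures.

Z = 0.9342

k_BT = 0.08617 × 1190 K = 102.542 meV.
Eᵢ/kT = 0.585126, 1.54083, 1.88216, 4.53473.
Z = Σ e^(−Eᵢ/kT) = e^(−0.585126) + e^(−1.54083) + e^(−1.88216) + e^(−4.53473) = 0.557036 + 0.214203 + 0.152261 + 0.0107298 = 0.934230.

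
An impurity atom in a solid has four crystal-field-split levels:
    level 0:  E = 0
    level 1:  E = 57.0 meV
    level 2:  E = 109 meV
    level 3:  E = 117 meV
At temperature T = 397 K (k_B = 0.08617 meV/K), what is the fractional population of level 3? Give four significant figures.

k_BT = 0.08617 × 397 K = 34.2095 meV.
Eᵢ/kT = 0, 1.66620, 3.18625, 3.42010.
Z = Σ e^(−Eᵢ/kT) = e^(−0) + e^(−1.66620) + e^(−3.18625) + e^(−3.42010) = 1.00000 + 0.188964 + 0.0413266 + 0.0327092 = 1.26300.
P₃ = e^(−E₃/kT) / Z = 0.0327092/1.26300 = 0.02590.

0.02590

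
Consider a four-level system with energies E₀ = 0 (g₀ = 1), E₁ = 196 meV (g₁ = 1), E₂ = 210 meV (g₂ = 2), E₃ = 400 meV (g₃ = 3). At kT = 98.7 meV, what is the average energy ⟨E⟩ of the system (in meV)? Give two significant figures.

68 meV

Eᵢ/kT = 0, 1.986, 2.128, 4.053.
Z = Σ gᵢe^(−Eᵢ/kT) = 1·e^(−0) + 1·e^(−1.986) + 2·e^(−2.128) + 3·e^(−4.053) = 1.000 + 0.1372 + 0.2382 + 0.05211 = 1.428.
⟨E⟩ = Σ Eᵢ gᵢe^(−Eᵢ/kT) / Z = (0·1.000 + 196·0.1372 + 210·0.2382 + 400·0.05211) / 1.428 = 68 meV.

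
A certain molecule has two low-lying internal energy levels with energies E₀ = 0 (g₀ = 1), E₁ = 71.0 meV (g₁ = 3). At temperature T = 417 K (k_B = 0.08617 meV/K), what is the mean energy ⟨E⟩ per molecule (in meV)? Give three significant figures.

20.9 meV

k_BT = 0.08617 × 417 K = 35.933 meV.
Eᵢ/kT = 0, 1.9759.
Z = Σ gᵢe^(−Eᵢ/kT) = 1·e^(−0) + 3·e^(−1.9759) = 1.0000 + 0.41591 = 1.4159.
⟨E⟩ = Σ Eᵢ gᵢe^(−Eᵢ/kT) / Z = (0·1.0000 + 71.0·0.41591) / 1.4159 = 20.9 meV.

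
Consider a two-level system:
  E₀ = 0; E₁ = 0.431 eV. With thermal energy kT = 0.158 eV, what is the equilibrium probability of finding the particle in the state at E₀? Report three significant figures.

Eᵢ/kT = 0, 2.7278.
Z = Σ e^(−Eᵢ/kT) = e^(−0) + e^(−2.7278) = 1.0000 + 0.065363 = 1.0654.
P₀ = e^(−E₀/kT) / Z = 1.0000/1.0654 = 0.939.

0.939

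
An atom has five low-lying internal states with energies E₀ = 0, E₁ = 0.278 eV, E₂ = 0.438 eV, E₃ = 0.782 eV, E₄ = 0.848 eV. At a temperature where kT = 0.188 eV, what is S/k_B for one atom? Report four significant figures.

0.8032

Eᵢ/kT = 0, 1.47872, 2.32979, 4.15957, 4.51064.
Z = Σ e^(−Eᵢ/kT) = e^(−0) + e^(−1.47872) + e^(−2.32979) + e^(−4.15957) + e^(−4.51064) = 1.00000 + 0.227929 + 0.0973162 + 0.0156143 + 0.0109914 = 1.35185.
⟨E⟩ = Σ EᵢPᵢ = 0.0943299 eV.
S/k_B = ln Z + ⟨E⟩/kT = ln(1.35185) + 0.0943299/0.188 = 0.301474 + 0.501755 = 0.8032.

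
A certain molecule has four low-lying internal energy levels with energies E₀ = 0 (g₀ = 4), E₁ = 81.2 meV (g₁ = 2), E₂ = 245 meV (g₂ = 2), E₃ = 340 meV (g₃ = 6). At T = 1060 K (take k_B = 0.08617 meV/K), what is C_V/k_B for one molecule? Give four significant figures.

k_BT = 0.08617 × 1060 K = 91.3402 meV.
Eᵢ/kT = 0, 0.888984, 2.68228, 3.72235.
Z = Σ gᵢe^(−Eᵢ/kT) = 4·e^(−0) + 2·e^(−0.888984) + 2·e^(−2.68228) + 6·e^(−3.72235) = 4.00000 + 0.822146 + 0.136814 + 0.145063 = 5.10402.
⟨E⟩ = 29.3101 meV, ⟨E²⟩ = 5956.54 meV².
C_V/k_B = (⟨E²⟩ − ⟨E⟩²)/(kT)² = (5956.54 − 859.082)/8343.03 = 0.6110.

0.6110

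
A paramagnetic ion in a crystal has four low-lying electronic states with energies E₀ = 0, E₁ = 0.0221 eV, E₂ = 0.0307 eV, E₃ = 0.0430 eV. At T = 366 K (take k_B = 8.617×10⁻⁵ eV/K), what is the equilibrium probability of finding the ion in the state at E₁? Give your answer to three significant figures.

k_BT = 8.617×10⁻⁵ × 366 K = 0.031538 eV.
Eᵢ/kT = 0, 0.70074, 0.97343, 1.3634.
Z = Σ e^(−Eᵢ/kT) = e^(−0) + e^(−0.70074) + e^(−0.97343) + e^(−1.3634) = 1.0000 + 0.49622 + 0.37779 + 0.25579 = 2.1298.
P₁ = e^(−E₁/kT) / Z = 0.49622/2.1298 = 0.233.

0.233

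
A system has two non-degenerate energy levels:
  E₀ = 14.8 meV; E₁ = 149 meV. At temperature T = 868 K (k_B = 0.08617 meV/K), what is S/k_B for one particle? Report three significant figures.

0.410

k_BT = 0.08617 × 868 K = 74.796 meV.
Eᵢ/kT = 0.19787, 1.9921.
Z = Σ e^(−Eᵢ/kT) = e^(−0.19787) + e^(−1.9921) = 0.82048 + 0.13641 = 0.95689.
⟨E⟩ = Σ EᵢPᵢ = 33.931 meV.
S/k_B = ln Z + ⟨E⟩/kT = ln(0.95689) + 33.931/74.796 = -0.044067 + 0.45365 = 0.410.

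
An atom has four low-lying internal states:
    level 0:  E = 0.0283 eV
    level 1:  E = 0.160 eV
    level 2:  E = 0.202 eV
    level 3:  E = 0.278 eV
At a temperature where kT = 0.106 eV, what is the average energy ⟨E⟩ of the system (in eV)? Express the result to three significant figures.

Eᵢ/kT = 0.26698, 1.5094, 1.9057, 2.6226.
Z = Σ e^(−Eᵢ/kT) = e^(−0.26698) + e^(−1.5094) + e^(−1.9057) + e^(−2.6226) = 0.76569 + 0.22104 + 0.14872 + 0.072614 = 1.2081.
⟨E⟩ = Σ Eᵢ e^(−Eᵢ/kT) / Z = (0.0283·0.76569 + 0.160·0.22104 + 0.202·0.14872 + 0.278·0.072614) / 1.2081 = 0.0888 eV.

0.0888 eV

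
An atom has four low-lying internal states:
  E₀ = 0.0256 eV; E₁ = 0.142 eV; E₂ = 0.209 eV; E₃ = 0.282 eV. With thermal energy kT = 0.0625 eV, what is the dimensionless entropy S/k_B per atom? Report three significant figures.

Eᵢ/kT = 0.40960, 2.2720, 3.3440, 4.5120.
Z = Σ e^(−Eᵢ/kT) = e^(−0.40960) + e^(−2.2720) + e^(−3.3440) + e^(−4.5120) = 0.66392 + 0.10311 + 0.035295 + 0.010976 = 0.81330.
⟨E⟩ = Σ EᵢPᵢ = 0.051777 eV.
S/k_B = ln Z + ⟨E⟩/kT = ln(0.81330) + 0.051777/0.0625 = -0.20666 + 0.82843 = 0.622.

0.622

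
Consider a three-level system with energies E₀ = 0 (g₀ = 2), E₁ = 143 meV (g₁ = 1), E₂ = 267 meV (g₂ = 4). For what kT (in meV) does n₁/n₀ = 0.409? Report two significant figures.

n₁/n₀ = (g₁/g₀) exp[−(E₁−E₀)/kT] = 0.409.
⇒ (E₁−E₀)/kT = ln((1/2)/0.409) = ln(1.222) = 0.2005.
kT = 143 meV / 0.2005 = 710 meV.

710 meV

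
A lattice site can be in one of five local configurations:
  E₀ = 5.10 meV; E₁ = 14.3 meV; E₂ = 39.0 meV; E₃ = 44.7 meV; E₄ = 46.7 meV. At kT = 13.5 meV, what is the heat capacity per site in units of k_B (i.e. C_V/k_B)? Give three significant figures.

0.721

Eᵢ/kT = 0.37778, 1.0593, 2.8889, 3.3111, 3.4593.
Z = Σ e^(−Eᵢ/kT) = e^(−0.37778) + e^(−1.0593) + e^(−2.8889) + e^(−3.3111) + e^(−3.4593) = 0.68538 + 0.34670 + 0.055637 + 0.036476 + 0.031452 = 1.1556.
⟨E⟩ = 11.875 meV, ⟨E²⟩ = 272.43 meV².
C_V/k_B = (⟨E²⟩ − ⟨E⟩²)/(kT)² = (272.43 − 141.02)/182.25 = 0.721.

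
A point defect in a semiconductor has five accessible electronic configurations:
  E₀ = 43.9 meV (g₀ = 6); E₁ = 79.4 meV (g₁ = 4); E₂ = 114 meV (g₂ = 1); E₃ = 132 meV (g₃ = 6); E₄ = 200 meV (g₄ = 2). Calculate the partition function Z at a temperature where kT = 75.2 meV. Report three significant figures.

Eᵢ/kT = 0.58378, 1.0559, 1.5160, 1.7553, 2.6596.
Z = Σ gᵢe^(−Eᵢ/kT) = 6·e^(−0.58378) + 4·e^(−1.0559) + 1·e^(−1.5160) + 6·e^(−1.7553) + 2·e^(−2.6596) = 3.3467 + 1.3915 + 0.21959 + 1.0371 + 0.13995 = 6.1348.

Z = 6.13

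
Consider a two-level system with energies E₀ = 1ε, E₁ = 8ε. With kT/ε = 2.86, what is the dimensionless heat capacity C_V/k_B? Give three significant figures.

Eᵢ/kT = 0.34965, 2.7972.
Z = Σ e^(−Eᵢ/kT) = e^(−0.34965) + e^(−2.7972) = 0.70493 + 0.060981 = 0.76591.
⟨E⟩ = 1.5573 ε, ⟨E²⟩ = 6.0160 ε².
C_V/k_B = (⟨E²⟩ − ⟨E⟩²)/(kT)² = (6.0160 − 2.4252)/8.1796 = 0.439.

0.439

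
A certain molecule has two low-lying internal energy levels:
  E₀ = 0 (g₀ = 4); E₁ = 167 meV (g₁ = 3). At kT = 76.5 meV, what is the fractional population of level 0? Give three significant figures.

0.922

Eᵢ/kT = 0, 2.1830.
Z = Σ gᵢe^(−Eᵢ/kT) = 4·e^(−0) + 3·e^(−2.1830) = 4.0000 + 0.33811 = 4.3381.
P₀ = g₀ e^(−E₀/kT) / Z = 4.0000/4.3381 = 0.922.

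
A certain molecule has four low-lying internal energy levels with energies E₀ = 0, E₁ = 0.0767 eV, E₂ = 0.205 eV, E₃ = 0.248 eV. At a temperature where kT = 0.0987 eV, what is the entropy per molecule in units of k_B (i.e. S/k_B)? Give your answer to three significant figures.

1.00

Eᵢ/kT = 0, 0.77710, 2.0770, 2.5127.
Z = Σ e^(−Eᵢ/kT) = e^(−0) + e^(−0.77710) + e^(−2.0770) + e^(−2.5127) = 1.0000 + 0.45974 + 0.12531 + 0.081049 = 1.6661.
⟨E⟩ = Σ EᵢPᵢ = 0.048647 eV.
S/k_B = ln Z + ⟨E⟩/kT = ln(1.6661) + 0.048647/0.0987 = 0.51049 + 0.49288 = 1.00.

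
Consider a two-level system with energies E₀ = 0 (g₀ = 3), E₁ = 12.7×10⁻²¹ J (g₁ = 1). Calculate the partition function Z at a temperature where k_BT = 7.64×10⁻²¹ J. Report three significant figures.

Eᵢ/kT = 0, 1.6623.
Z = Σ gᵢe^(−Eᵢ/kT) = 3·e^(−0) + 1·e^(−1.6623) = 3.0000 + 0.18970 = 3.1897.

Z = 3.19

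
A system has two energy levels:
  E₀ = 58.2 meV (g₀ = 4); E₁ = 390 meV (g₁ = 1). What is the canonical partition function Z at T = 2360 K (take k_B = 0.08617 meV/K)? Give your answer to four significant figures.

k_BT = 0.08617 × 2360 K = 203.361 meV.
Eᵢ/kT = 0.286191, 1.91777.
Z = Σ gᵢe^(−Eᵢ/kT) = 4·e^(−0.286191) + 1·e^(−1.91777) = 3.00448 + 0.146934 = 3.15141.

Z = 3.151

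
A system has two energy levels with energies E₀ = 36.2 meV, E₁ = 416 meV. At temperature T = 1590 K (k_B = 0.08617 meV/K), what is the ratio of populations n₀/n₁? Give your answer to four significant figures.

k_BT = 0.08617 × 1590 K = 137.010 meV.
n₀/n₁ = exp[−(E₀−E₁)/kT] = exp(−(-379.8 meV)/(137.010 meV)) = exp(2.77206) = 15.99.

15.99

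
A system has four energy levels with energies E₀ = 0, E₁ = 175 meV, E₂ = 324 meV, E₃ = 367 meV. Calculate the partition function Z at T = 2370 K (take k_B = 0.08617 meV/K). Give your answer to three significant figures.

Z = 1.79

k_BT = 0.08617 × 2370 K = 204.22 meV.
Eᵢ/kT = 0, 0.85692, 1.5865, 1.7971.
Z = Σ e^(−Eᵢ/kT) = e^(−0) + e^(−0.85692) + e^(−1.5865) + e^(−1.7971) = 1.0000 + 0.42447 + 0.20464 + 0.16578 = 1.7949.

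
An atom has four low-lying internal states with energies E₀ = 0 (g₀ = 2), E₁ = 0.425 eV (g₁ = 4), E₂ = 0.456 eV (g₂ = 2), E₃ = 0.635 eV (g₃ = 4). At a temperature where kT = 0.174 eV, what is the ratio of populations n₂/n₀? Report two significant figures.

0.073

n₂/n₀ = (g₂/g₀) exp[−(E₂−E₀)/kT] = (2/2) × exp(−(0.456 eV)/(0.174 eV)) = (2/2) × exp(-2.621) = 0.073.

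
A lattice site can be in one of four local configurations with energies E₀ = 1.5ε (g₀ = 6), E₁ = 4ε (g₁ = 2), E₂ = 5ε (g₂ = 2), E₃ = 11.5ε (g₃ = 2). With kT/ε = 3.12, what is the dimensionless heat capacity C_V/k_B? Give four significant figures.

0.2419

Eᵢ/kT = 0.480769, 1.28205, 1.60256, 3.68590.
Z = Σ gᵢe^(−Eᵢ/kT) = 6·e^(−0.480769) + 2·e^(−1.28205) + 2·e^(−1.60256) + 2·e^(−3.68590) = 3.70985 + 0.554936 + 0.402761 + 0.0501492 = 4.71770.
⟨E⟩ = 2.19917 ε, ⟨E²⟩ = 7.19151 ε².
C_V/k_B = (⟨E²⟩ − ⟨E⟩²)/(kT)² = (7.19151 − 4.83635)/9.73440 = 0.2419.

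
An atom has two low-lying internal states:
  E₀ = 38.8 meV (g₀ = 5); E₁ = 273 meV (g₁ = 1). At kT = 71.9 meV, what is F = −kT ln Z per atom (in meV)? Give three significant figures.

-77.5 meV

Eᵢ/kT = 0.53964, 3.7969.
Z = Σ gᵢe^(−Eᵢ/kT) = 5·e^(−0.53964) + 1·e^(−3.7969) = 2.9148 + 0.022440 = 2.9372.
F = −kT ln Z = −71.9 × ln(2.9372) = −71.9 × 1.0775 = -77.5 meV.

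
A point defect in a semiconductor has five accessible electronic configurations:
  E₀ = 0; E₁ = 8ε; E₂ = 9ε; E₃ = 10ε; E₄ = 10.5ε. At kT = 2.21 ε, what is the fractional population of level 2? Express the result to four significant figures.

Eᵢ/kT = 0, 3.61991, 4.07240, 4.52489, 4.75113.
Z = Σ e^(−Eᵢ/kT) = e^(−0) + e^(−3.61991) + e^(−4.07240) + e^(−4.52489) + e^(−4.75113) = 1.00000 + 0.0267851 + 0.0170365 + 0.0108359 + 0.00864192 = 1.06330.
P₂ = e^(−E₂/kT) / Z = 0.0170365/1.06330 = 0.01602.

0.01602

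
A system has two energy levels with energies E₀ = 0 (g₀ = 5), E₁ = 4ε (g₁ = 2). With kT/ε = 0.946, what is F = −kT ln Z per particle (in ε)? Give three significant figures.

-1.53 ε

Eᵢ/kT = 0, 4.2283.
Z = Σ gᵢe^(−Eᵢ/kT) = 5·e^(−0) + 2·e^(−4.2283) = 5.0000 + 0.029154 = 5.0292.
F = −kT ln Z = −0.946 × ln(5.0292) = −0.946 × 1.6153 = -1.53 ε.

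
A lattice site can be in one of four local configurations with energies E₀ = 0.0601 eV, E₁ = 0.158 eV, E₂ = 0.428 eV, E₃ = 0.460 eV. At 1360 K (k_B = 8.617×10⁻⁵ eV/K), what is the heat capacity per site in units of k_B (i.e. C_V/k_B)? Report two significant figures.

k_BT = 8.617×10⁻⁵ × 1360 K = 0.1172 eV.
Eᵢ/kT = 0.5128, 1.348, 3.652, 3.925.
Z = Σ e^(−Eᵢ/kT) = e^(−0.5128) + e^(−1.348) + e^(−3.652) + e^(−3.925) = 0.5988 + 0.2598 + 0.02594 + 0.01974 = 0.9043.
⟨E⟩ = 0.1075 eV, ⟨E²⟩ = 0.01944 eV².
C_V/k_B = (⟨E²⟩ − ⟨E⟩²)/(kT)² = (0.01944 − 0.01156)/0.01374 = 0.57.

0.57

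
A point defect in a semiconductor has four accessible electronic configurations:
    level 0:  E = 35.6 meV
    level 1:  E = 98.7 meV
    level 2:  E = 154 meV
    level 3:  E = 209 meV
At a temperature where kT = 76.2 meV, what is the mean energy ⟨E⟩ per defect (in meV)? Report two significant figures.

Eᵢ/kT = 0.4672, 1.295, 2.021, 2.743.
Z = Σ e^(−Eᵢ/kT) = e^(−0.4672) + e^(−1.295) + e^(−2.021) + e^(−2.743) = 0.6268 + 0.2739 + 0.1325 + 0.06438 = 1.098.
⟨E⟩ = Σ Eᵢ e^(−Eᵢ/kT) / Z = (35.6·0.6268 + 98.7·0.2739 + 154·0.1325 + 209·0.06438) / 1.098 = 76 meV.

76 meV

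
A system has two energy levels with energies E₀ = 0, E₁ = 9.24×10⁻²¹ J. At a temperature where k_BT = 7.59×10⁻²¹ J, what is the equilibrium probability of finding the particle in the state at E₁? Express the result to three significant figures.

0.228

Eᵢ/kT = 0, 1.2174.
Z = Σ e^(−Eᵢ/kT) = e^(−0) + e^(−1.2174) = 1.0000 + 0.29600 = 1.2960.
P₁ = e^(−E₁/kT) / Z = 0.29600/1.2960 = 0.228.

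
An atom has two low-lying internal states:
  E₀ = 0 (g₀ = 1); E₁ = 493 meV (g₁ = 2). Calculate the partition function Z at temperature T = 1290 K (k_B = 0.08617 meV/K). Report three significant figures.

Z = 1.02

k_BT = 0.08617 × 1290 K = 111.16 meV.
Eᵢ/kT = 0, 4.4350.
Z = Σ gᵢe^(−Eᵢ/kT) = 1·e^(−0) + 2·e^(−4.4350) = 1.0000 + 0.023710 = 1.0237.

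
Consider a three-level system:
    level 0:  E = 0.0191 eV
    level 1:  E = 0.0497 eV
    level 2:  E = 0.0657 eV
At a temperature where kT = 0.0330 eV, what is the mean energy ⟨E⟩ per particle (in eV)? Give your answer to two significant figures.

Eᵢ/kT = 0.5788, 1.506, 1.991.
Z = Σ e^(−Eᵢ/kT) = e^(−0.5788) + e^(−1.506) + e^(−1.991) = 0.5606 + 0.2218 + 0.1366 = 0.9190.
⟨E⟩ = Σ Eᵢ e^(−Eᵢ/kT) / Z = (0.0191·0.5606 + 0.0497·0.2218 + 0.0657·0.1366) / 0.9190 = 0.033 eV.

0.033 eV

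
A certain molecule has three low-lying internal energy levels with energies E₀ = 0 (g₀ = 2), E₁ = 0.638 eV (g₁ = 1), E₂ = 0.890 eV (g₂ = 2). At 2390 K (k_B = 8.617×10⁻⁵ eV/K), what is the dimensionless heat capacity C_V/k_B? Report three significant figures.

0.433

k_BT = 8.617×10⁻⁵ × 2390 K = 0.20595 eV.
Eᵢ/kT = 0, 3.0978, 4.3214.
Z = Σ gᵢe^(−Eᵢ/kT) = 2·e^(−0) + 1·e^(−3.0978) + 2·e^(−4.3214) = 2.0000 + 0.045148 + 0.026563 = 2.0717.
⟨E⟩ = 0.025315 eV, ⟨E²⟩ = 0.019027 eV².
C_V/k_B = (⟨E²⟩ − ⟨E⟩²)/(kT)² = (0.019027 − 0.00064085)/0.042415 = 0.433.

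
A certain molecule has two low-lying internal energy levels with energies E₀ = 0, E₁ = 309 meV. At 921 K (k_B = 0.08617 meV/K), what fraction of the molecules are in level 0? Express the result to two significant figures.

k_BT = 0.08617 × 921 K = 79.36 meV.
Eᵢ/kT = 0, 3.894.
Z = Σ e^(−Eᵢ/kT) = e^(−0) + e^(−3.894) = 1.000 + 0.02036 = 1.020.
P₀ = e^(−E₀/kT) / Z = 1.000/1.020 = 0.98.

0.98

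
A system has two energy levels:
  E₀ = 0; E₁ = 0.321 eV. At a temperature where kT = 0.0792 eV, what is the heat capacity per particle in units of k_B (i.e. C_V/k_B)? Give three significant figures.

Eᵢ/kT = 0, 4.0530.
Z = Σ e^(−Eᵢ/kT) = e^(−0) + e^(−4.0530) = 1.0000 + 0.017370 = 1.0174.
⟨E⟩ = 0.0054804 eV, ⟨E²⟩ = 0.0017592 eV².
C_V/k_B = (⟨E²⟩ − ⟨E⟩²)/(kT)² = (0.0017592 − 0.000030035)/0.0062726 = 0.276.

0.276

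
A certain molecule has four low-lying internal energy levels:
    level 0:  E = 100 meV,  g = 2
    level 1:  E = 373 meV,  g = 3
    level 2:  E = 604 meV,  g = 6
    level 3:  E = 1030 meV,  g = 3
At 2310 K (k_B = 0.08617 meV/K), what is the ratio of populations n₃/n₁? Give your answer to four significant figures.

k_BT = 0.08617 × 2310 K = 199.053 meV.
n₃/n₁ = (g₃/g₁) exp[−(E₃−E₁)/kT] = (3/3) × exp(−(657 meV)/(199.053 meV)) = (3/3) × exp(-3.30063) = 0.03686.

0.03686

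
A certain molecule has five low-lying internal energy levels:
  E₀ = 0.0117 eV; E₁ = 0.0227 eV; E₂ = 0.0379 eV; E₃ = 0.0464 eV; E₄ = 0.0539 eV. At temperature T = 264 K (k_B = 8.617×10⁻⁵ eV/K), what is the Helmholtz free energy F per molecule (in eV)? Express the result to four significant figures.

-0.007314 eV

k_BT = 8.617×10⁻⁵ × 264 K = 0.0227489 eV.
Eᵢ/kT = 0.514311, 0.997850, 1.66601, 2.03966, 2.36935.
Z = Σ e^(−Eᵢ/kT) = e^(−0.514311) + e^(−0.997850) + e^(−1.66601) + e^(−2.03966) + e^(−2.36935) = 0.597912 + 0.368671 + 0.189000 + 0.130073 + 0.0935415 = 1.37920.
F = −kT ln Z = −0.0227489 × ln(1.37920) = −0.0227489 × 0.321504 = -0.007314 eV.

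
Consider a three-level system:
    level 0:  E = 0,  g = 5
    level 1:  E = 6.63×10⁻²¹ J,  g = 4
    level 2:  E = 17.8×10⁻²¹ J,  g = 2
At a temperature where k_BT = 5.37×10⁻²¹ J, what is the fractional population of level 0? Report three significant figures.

Eᵢ/kT = 0, 1.2346, 3.3147.
Z = Σ gᵢe^(−Eᵢ/kT) = 5·e^(−0) + 4·e^(−1.2346) + 2·e^(−3.3147) = 5.0000 + 1.1638 + 0.072690 = 6.2365.
P₀ = g₀ e^(−E₀/kT) / Z = 5.0000/6.2365 = 0.802.

0.802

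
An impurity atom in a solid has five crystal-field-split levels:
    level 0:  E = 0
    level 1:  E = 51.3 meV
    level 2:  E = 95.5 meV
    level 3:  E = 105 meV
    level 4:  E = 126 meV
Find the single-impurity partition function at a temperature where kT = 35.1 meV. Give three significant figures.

Z = 1.38

Eᵢ/kT = 0, 1.4615, 2.7208, 2.9915, 3.5897.
Z = Σ e^(−Eᵢ/kT) = e^(−0) + e^(−1.4615) + e^(−2.7208) + e^(−2.9915) + e^(−3.5897) = 1.0000 + 0.23189 + 0.065822 + 0.050212 + 0.027607 = 1.3755.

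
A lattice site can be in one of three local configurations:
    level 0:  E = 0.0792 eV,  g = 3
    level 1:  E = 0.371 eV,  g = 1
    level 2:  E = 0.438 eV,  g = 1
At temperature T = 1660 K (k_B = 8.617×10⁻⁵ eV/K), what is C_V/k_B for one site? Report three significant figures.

0.307

k_BT = 8.617×10⁻⁵ × 1660 K = 0.14304 eV.
Eᵢ/kT = 0.55369, 2.5937, 3.0621.
Z = Σ gᵢe^(−Eᵢ/kT) = 3·e^(−0.55369) + 1·e^(−2.5937) + 1·e^(−3.0621) = 1.7245 + 0.074743 + 0.046789 = 1.8460.
⟨E⟩ = 0.10011 eV, ⟨E²⟩ = 0.016295 eV².
C_V/k_B = (⟨E²⟩ − ⟨E⟩²)/(kT)² = (0.016295 − 0.010022)/0.020460 = 0.307.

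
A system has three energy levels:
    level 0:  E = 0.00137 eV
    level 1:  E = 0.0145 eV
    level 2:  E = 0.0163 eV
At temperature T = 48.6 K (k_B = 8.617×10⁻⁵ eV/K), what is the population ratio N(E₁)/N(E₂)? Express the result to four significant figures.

1.537

k_BT = 8.617×10⁻⁵ × 48.6 K = 0.00418786 eV.
n₁/n₂ = exp[−(E₁−E₂)/kT] = exp(−(-0.0018 eV)/(0.00418786 eV)) = exp(0.429814) = 1.537.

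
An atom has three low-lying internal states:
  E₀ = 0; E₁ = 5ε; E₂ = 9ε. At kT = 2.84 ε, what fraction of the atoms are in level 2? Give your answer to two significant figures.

0.035

Eᵢ/kT = 0, 1.761, 3.169.
Z = Σ e^(−Eᵢ/kT) = e^(−0) + e^(−1.761) + e^(−3.169) = 1.000 + 0.1719 + 0.04205 = 1.214.
P₂ = e^(−E₂/kT) / Z = 0.04205/1.214 = 0.035.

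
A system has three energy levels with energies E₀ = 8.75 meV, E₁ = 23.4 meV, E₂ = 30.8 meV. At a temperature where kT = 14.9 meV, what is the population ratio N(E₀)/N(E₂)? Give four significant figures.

4.392

n₀/n₂ = exp[−(E₀−E₂)/kT] = exp(−(-22.05 meV)/(14.9 meV)) = exp(1.47987) = 4.392.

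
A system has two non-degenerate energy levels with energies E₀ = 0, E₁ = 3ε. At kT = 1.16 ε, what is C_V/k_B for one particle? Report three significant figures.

0.436

Eᵢ/kT = 0, 2.5862.
Z = Σ e^(−Eᵢ/kT) = e^(−0) + e^(−2.5862) = 1.0000 + 0.075306 = 1.0753.
⟨E⟩ = 0.21010 ε, ⟨E²⟩ = 0.63029 ε².
C_V/k_B = (⟨E²⟩ − ⟨E⟩²)/(kT)² = (0.63029 − 0.044142)/1.3456 = 0.436.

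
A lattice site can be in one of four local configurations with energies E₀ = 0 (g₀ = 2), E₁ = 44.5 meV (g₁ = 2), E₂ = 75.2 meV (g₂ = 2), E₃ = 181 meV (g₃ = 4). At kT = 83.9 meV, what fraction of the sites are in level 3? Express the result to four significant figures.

Eᵢ/kT = 0, 0.530393, 0.896305, 2.15733.
Z = Σ gᵢe^(−Eᵢ/kT) = 2·e^(−0) + 2·e^(−0.530393) + 2·e^(−0.896305) + 4·e^(−2.15733) = 2.00000 + 1.17675 + 0.816149 + 0.462534 = 4.45543.
P₃ = g₃ e^(−E₃/kT) / Z = 0.462534/4.45543 = 0.1038.

0.1038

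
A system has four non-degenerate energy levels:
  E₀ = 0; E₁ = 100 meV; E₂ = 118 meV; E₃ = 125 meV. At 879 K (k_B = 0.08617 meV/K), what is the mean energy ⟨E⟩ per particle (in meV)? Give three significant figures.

45.3 meV

k_BT = 0.08617 × 879 K = 75.743 meV.
Eᵢ/kT = 0, 1.3203, 1.5579, 1.6503.
Z = Σ e^(−Eᵢ/kT) = e^(−0) + e^(−1.3203) + e^(−1.5579) + e^(−1.6503) = 1.0000 + 0.26706 + 0.21058 + 0.19199 = 1.6696.
⟨E⟩ = Σ Eᵢ e^(−Eᵢ/kT) / Z = (0·1.0000 + 100·0.26706 + 118·0.21058 + 125·0.19199) / 1.6696 = 45.3 meV.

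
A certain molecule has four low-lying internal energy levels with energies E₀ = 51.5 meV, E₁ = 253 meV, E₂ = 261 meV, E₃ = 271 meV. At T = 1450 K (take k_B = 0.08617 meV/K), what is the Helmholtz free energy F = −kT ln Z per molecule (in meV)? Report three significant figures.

-3.98 meV

k_BT = 0.08617 × 1450 K = 124.95 meV.
Eᵢ/kT = 0.41216, 2.0248, 2.0888, 2.1689.
Z = Σ e^(−Eᵢ/kT) = e^(−0.41216) + e^(−2.0248) + e^(−2.0888) + e^(−2.1689) = 0.66222 + 0.13202 + 0.12384 + 0.11430 = 1.0324.
F = −kT ln Z = −124.95 × ln(1.0324) = −124.95 × 0.031886 = -3.98 meV.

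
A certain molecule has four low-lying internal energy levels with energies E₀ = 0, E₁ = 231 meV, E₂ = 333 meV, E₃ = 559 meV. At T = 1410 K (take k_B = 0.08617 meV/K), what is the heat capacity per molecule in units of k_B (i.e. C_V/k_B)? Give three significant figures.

0.839

k_BT = 0.08617 × 1410 K = 121.50 meV.
Eᵢ/kT = 0, 1.9012, 2.7407, 4.6008.
Z = Σ e^(−Eᵢ/kT) = e^(−0) + e^(−1.9012) + e^(−2.7407) + e^(−4.6008) = 1.0000 + 0.14939 + 0.064525 + 0.010044 = 1.2240.
⟨E⟩ = 50.335 meV, ⟨E²⟩ = 14923 meV².
C_V/k_B = (⟨E²⟩ − ⟨E⟩²)/(kT)² = (14923 − 2533.6)/14762 = 0.839.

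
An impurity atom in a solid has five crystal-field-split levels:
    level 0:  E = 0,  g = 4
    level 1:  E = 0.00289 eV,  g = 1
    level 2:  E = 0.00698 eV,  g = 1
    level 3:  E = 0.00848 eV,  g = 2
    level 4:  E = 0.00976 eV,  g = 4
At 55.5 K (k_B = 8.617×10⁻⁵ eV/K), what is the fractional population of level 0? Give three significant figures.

0.709

k_BT = 8.617×10⁻⁵ × 55.5 K = 0.0047824 eV.
Eᵢ/kT = 0, 0.60430, 1.4595, 1.7732, 2.0408.
Z = Σ gᵢe^(−Eᵢ/kT) = 4·e^(−0) + 1·e^(−0.60430) + 1·e^(−1.4595) + 2·e^(−1.7732) + 4·e^(−2.0408) = 4.0000 + 0.54646 + 0.23235 + 0.33958 + 0.51970 = 5.6381.
P₀ = g₀ e^(−E₀/kT) / Z = 4.0000/5.6381 = 0.709.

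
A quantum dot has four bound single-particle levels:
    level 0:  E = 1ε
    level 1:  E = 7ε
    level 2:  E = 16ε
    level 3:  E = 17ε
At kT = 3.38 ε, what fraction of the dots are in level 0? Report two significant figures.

Eᵢ/kT = 0.2959, 2.071, 4.734, 5.030.
Z = Σ e^(−Eᵢ/kT) = e^(−0.2959) + e^(−2.071) + e^(−4.734) + e^(−5.030) = 0.7439 + 0.1261 + 0.008791 + 0.006539 = 0.8853.
P₀ = e^(−E₀/kT) / Z = 0.7439/0.8853 = 0.84.

0.84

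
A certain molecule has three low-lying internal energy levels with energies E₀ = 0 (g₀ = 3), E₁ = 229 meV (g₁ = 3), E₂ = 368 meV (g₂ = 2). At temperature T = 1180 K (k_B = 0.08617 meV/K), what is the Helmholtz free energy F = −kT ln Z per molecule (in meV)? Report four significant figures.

-123.5 meV

k_BT = 0.08617 × 1180 K = 101.681 meV.
Eᵢ/kT = 0, 2.25214, 3.61916.
Z = Σ gᵢe^(−Eᵢ/kT) = 3·e^(−0) + 3·e^(−2.25214) + 2·e^(−3.61916) = 3.00000 + 0.315522 + 0.0536104 = 3.36913.
F = −kT ln Z = −101.681 × ln(3.36913) = −101.681 × 1.21465 = -123.5 meV.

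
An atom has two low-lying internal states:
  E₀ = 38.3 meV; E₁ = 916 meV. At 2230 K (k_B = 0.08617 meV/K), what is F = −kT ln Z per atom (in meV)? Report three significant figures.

36.3 meV

k_BT = 0.08617 × 2230 K = 192.16 meV.
Eᵢ/kT = 0.19931, 4.7669.
Z = Σ e^(−Eᵢ/kT) = e^(−0.19931) + e^(−4.7669) = 0.81930 + 0.0085067 = 0.82781.
F = −kT ln Z = −192.16 × ln(0.82781) = −192.16 × -0.18897 = 36.3 meV.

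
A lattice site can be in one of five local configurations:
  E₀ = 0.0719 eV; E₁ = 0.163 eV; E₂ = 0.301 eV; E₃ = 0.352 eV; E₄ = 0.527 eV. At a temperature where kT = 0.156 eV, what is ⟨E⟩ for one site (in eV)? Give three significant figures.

0.159 eV

Eᵢ/kT = 0.46090, 1.0449, 1.9295, 2.2564, 3.3782.
Z = Σ e^(−Eᵢ/kT) = e^(−0.46090) + e^(−1.0449) + e^(−1.9295) + e^(−2.2564) + e^(−3.3782) = 0.63072 + 0.35173 + 0.14522 + 0.10473 + 0.034109 = 1.2665.
⟨E⟩ = Σ Eᵢ e^(−Eᵢ/kT) / Z = (0.0719·0.63072 + 0.163·0.35173 + 0.301·0.14522 + 0.352·0.10473 + 0.527·0.034109) / 1.2665 = 0.159 eV.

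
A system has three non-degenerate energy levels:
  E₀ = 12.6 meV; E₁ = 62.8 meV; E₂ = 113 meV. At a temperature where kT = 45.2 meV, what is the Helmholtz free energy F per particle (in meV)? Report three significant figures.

Eᵢ/kT = 0.27876, 1.3894, 2.5000.
Z = Σ e^(−Eᵢ/kT) = e^(−0.27876) + e^(−1.3894) + e^(−2.5000) = 0.75672 + 0.24922 + 0.082085 = 1.0880.
F = −kT ln Z = −45.2 × ln(1.0880) = −45.2 × 0.084341 = -3.81 meV.

-3.81 meV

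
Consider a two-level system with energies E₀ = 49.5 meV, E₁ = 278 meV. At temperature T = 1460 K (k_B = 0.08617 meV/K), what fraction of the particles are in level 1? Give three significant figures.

k_BT = 0.08617 × 1460 K = 125.81 meV.
Eᵢ/kT = 0.39345, 2.2097.
Z = Σ e^(−Eᵢ/kT) = e^(−0.39345) + e^(−2.2097) = 0.67473 + 0.10973 = 0.78446.
P₁ = e^(−E₁/kT) / Z = 0.10973/0.78446 = 0.140.

0.140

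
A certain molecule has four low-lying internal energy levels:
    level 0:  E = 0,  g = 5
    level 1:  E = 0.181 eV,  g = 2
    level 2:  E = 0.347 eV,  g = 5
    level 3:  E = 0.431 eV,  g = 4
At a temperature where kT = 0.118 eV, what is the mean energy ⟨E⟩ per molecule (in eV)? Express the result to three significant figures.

0.0370 eV

Eᵢ/kT = 0, 1.5339, 2.9407, 3.6525.
Z = Σ gᵢe^(−Eᵢ/kT) = 5·e^(−0) + 2·e^(−1.5339) + 5·e^(−2.9407) + 4·e^(−3.6525) = 5.0000 + 0.43139 + 0.26414 + 0.10370 = 5.7992.
⟨E⟩ = Σ Eᵢ gᵢe^(−Eᵢ/kT) / Z = (0·5.0000 + 0.181·0.43139 + 0.347·0.26414 + 0.431·0.10370) / 5.7992 = 0.0370 eV.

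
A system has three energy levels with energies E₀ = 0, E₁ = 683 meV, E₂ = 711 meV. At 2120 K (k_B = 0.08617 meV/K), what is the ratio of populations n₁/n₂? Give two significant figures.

k_BT = 0.08617 × 2120 K = 182.7 meV.
n₁/n₂ = exp[−(E₁−E₂)/kT] = exp(−(-28 meV)/(182.7 meV)) = exp(0.1533) = 1.2.

1.2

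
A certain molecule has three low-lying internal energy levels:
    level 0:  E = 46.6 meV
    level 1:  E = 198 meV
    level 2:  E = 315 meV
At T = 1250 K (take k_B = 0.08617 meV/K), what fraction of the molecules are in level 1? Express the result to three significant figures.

k_BT = 0.08617 × 1250 K = 107.71 meV.
Eᵢ/kT = 0.43264, 1.8383, 2.9245.
Z = Σ e^(−Eᵢ/kT) = e^(−0.43264) + e^(−1.8383) + e^(−2.9245) = 0.64879 + 0.15909 + 0.053692 = 0.86157.
P₁ = e^(−E₁/kT) / Z = 0.15909/0.86157 = 0.185.

0.185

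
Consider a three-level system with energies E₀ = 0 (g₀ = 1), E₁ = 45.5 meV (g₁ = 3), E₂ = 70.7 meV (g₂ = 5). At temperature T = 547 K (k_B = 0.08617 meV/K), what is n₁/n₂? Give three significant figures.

1.02

k_BT = 0.08617 × 547 K = 47.135 meV.
n₁/n₂ = (g₁/g₂) exp[−(E₁−E₂)/kT] = (3/5) × exp(−(-25.2 meV)/(47.135 meV)) = (3/5) × exp(0.53463) = 1.02.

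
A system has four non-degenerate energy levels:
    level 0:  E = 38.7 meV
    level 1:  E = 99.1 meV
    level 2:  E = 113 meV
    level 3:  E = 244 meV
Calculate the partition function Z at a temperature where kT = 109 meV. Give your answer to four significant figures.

Eᵢ/kT = 0.355046, 0.909174, 1.03670, 2.23853.
Z = Σ e^(−Eᵢ/kT) = e^(−0.355046) + e^(−0.909174) + e^(−1.03670) + e^(−2.23853) = 0.701141 + 0.402857 + 0.354623 + 0.106615 = 1.56524.

Z = 1.565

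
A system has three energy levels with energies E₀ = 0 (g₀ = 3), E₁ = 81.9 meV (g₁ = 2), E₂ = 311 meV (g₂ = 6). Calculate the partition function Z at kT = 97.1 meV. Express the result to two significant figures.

Eᵢ/kT = 0, 0.8435, 3.203.
Z = Σ gᵢe^(−Eᵢ/kT) = 3·e^(−0) + 2·e^(−0.8435) + 6·e^(−3.203) = 3.000 + 0.8604 + 0.2438 = 4.104.

Z = 4.1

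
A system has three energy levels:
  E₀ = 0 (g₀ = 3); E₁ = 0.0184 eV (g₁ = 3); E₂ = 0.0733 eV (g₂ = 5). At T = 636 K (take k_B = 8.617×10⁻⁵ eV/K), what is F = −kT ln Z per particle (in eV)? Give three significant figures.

k_BT = 8.617×10⁻⁵ × 636 K = 0.054804 eV.
Eᵢ/kT = 0, 0.33574, 1.3375.
Z = Σ gᵢe^(−Eᵢ/kT) = 3·e^(−0) + 3·e^(−0.33574) + 5·e^(−1.3375) = 3.0000 + 2.1444 + 1.3125 = 6.4569.
F = −kT ln Z = −0.054804 × ln(6.4569) = −0.054804 × 1.8651 = -0.102 eV.

-0.102 eV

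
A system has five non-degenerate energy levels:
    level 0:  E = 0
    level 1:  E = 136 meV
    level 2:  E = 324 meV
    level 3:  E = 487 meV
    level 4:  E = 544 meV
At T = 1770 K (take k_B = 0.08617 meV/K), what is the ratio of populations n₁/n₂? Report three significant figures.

3.43

k_BT = 0.08617 × 1770 K = 152.52 meV.
n₁/n₂ = exp[−(E₁−E₂)/kT] = exp(−(-188 meV)/(152.52 meV)) = exp(1.2326) = 3.43.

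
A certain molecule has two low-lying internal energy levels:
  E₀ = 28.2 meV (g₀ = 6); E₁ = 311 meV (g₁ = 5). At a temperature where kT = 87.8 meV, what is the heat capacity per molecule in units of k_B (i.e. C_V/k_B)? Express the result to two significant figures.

Eᵢ/kT = 0.3212, 3.542.
Z = Σ gᵢe^(−Eᵢ/kT) = 6·e^(−0.3212) + 5·e^(−3.542) = 4.352 + 0.1448 = 4.497.
⟨E⟩ = 37.30 meV, ⟨E²⟩ = 3884 meV².
C_V/k_B = (⟨E²⟩ − ⟨E⟩²)/(kT)² = (3884 − 1391)/7709 = 0.32.

0.32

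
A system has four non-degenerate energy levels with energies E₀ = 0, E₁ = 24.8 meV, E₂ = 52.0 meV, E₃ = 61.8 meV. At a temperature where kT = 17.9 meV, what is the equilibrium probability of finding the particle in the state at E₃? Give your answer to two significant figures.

0.024

Eᵢ/kT = 0, 1.385, 2.905, 3.453.
Z = Σ e^(−Eᵢ/kT) = e^(−0) + e^(−1.385) + e^(−2.905) + e^(−3.453) = 1.000 + 0.2503 + 0.05475 + 0.03165 = 1.337.
P₃ = e^(−E₃/kT) / Z = 0.03165/1.337 = 0.024.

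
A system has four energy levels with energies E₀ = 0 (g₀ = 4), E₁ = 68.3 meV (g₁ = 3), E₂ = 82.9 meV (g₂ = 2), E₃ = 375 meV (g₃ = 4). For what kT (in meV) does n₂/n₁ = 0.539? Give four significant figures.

68.68 meV

n₂/n₁ = (g₂/g₁) exp[−(E₂−E₁)/kT] = 0.539.
⇒ (E₂−E₁)/kT = ln((2/3)/0.539) = ln(1.23686) = 0.212576.
kT = 14.6 meV / 0.212576 = 68.68 meV.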